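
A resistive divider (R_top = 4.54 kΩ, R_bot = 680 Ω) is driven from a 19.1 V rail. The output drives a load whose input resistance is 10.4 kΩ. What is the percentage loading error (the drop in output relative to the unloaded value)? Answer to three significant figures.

The divider's output (Thévenin) resistance is R_top‖R_bot = 591.4 Ω.
Fractional drop under load = R_th/(R_th + R_L) = 591.4 / (591.4 + 10400) = 0.05381.
So the output falls by 5.38 %.

5.38 %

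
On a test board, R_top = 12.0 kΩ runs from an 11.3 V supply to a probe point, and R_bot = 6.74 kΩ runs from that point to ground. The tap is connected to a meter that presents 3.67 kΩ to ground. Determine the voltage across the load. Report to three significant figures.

V_out ≈ 1.87 V

The load sits in parallel with R_bot: R_bot‖R_L = (6.74 × 3.67) / (6.74 + 3.67) = 2.376 kΩ.
V_out = 11.3 × 2.376 / (12.0 + 2.376) = 11.3 × 2.376/14.38 = 1.87 V.
(Unloaded it would have been 4.06 V.)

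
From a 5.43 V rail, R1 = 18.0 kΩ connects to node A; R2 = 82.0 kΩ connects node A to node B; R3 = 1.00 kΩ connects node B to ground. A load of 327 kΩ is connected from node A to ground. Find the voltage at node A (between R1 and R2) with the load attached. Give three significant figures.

V ≈ 4.27 V

Below node A the series string R2+R3 = 83.00 kΩ sits in parallel with the 327 kΩ load: 66.20 kΩ.
V_A = 5.43 × 66.20/(18.0 + 66.20) = 4.27 V.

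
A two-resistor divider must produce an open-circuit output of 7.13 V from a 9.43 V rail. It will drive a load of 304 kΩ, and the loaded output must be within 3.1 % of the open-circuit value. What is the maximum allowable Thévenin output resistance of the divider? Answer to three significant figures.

R_th ≤ 9.73 kΩ

Loading drop = R_th/(R_th + R_L) ≤ 0.0310, so R_th ≤ R_L · ε/(1−ε) = 304 kΩ × 0.0310/0.9690 = 9.73 kΩ.
(Any R1, R2 with R2/(R1+R2) = 0.756 and R1‖R2 ≤ 9.73 kΩ will meet the spec.)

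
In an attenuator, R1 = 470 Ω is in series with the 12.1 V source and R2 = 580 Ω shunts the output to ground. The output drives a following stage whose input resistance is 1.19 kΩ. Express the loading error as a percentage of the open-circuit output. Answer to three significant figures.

Unloaded V = 12.1 × 580/1050 = 6.684 V.
Loaded: R2‖R_L = 389.9 Ω, giving V = 12.1 × 389.9/859.9 = 5.487 V.
Drop = (6.684 − 5.487) / 6.684 = 17.9 %.

17.9 %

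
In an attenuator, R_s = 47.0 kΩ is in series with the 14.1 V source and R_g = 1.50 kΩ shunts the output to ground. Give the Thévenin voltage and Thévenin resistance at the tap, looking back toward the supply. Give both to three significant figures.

V_th = 0.436 V, R_th = 1.45 kΩ

V_th is the open-circuit tap voltage: 14.1 × 1.50/(47.0 + 1.50) = 0.436 V.
With the supply zeroed, R_s and R_g appear in parallel from the tap: R_th = R_s‖R_g = (47.0 × 1.50)/48.50 = 1.45 kΩ.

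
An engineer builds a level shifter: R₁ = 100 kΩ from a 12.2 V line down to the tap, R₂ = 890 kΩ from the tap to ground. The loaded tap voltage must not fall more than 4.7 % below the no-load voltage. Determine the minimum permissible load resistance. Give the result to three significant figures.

Output resistance R_th = R₁‖R₂ = (100 × 890)/990.0 = 89.90 kΩ.
The fractional drop is R_th/(R_th + R_L); requiring this ≤ 0.0470 gives R_L ≥ R_th(1/0.0470 − 1) = 89.90 × 20.28 = 1.82 MΩ.

R_L(min) ≈ 1.82 MΩ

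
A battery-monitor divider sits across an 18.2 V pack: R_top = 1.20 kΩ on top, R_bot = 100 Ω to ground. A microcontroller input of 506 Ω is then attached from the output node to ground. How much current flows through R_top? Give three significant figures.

I ≈ 14.2 mA

R_bot‖R_L = 83.50 Ω, so the source sees R_top + R_bot‖R_L = 1283 Ω.
I = 18.2 V / 1283 Ω = 14.2 mA.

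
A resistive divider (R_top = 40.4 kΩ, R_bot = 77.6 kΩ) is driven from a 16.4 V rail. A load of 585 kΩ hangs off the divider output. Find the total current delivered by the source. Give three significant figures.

I ≈ 0.151 mA

R_bot‖R_L = 68.51 kΩ, so the source sees R_top + R_bot‖R_L = 108.9 kΩ.
I = 16.4 V / 108.9 kΩ = 0.151 mA.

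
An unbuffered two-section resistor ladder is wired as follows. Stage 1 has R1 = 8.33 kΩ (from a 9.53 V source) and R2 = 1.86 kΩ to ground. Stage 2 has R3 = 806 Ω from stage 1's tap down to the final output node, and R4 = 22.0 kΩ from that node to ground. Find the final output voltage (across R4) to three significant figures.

Stage 2 presents R3+R4 = 22810 Ω as a load on stage 1's tap.
Stage 1's lower leg becomes R2‖(R3+R4) = 1720 Ω, so V_mid = 9.53 × 1720/10050 = 1.631 V.
Stage 2 is itself unloaded: V_out = V_mid × R4/(R3+R4) = 1.631 × 22000/22810 = 1.57 V.

V_out ≈ 1.57 V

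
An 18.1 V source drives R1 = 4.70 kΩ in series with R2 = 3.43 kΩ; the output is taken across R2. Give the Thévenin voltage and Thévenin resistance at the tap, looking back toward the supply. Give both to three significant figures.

V_th = 7.64 V, R_th = 1.98 kΩ

V_th is the open-circuit tap voltage: 18.1 × 3.43/(4.70 + 3.43) = 7.64 V.
With the supply zeroed, R1 and R2 appear in parallel from the tap: R_th = R1‖R2 = (4.70 × 3.43)/8.130 = 1.98 kΩ.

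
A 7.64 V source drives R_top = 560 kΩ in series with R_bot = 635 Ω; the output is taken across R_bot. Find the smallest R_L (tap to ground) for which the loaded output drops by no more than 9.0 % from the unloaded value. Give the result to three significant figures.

R_L(min) ≈ 6.41 kΩ

Output resistance R_th = R_top‖R_bot = (560000 × 635)/560600 = 634.3 Ω.
The fractional drop is R_th/(R_th + R_L); requiring this ≤ 0.0900 gives R_L ≥ R_th(1/0.0900 − 1) = 634.3 × 10.11 = 6.41 kΩ.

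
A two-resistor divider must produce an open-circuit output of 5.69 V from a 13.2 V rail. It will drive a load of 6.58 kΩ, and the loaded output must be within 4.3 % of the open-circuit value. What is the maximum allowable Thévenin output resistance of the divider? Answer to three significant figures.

R_th ≤ 296 Ω

Loading drop = R_th/(R_th + R_L) ≤ 0.0430, so R_th ≤ R_L · ε/(1−ε) = 6.58 kΩ × 0.0430/0.9570 = 296 Ω.
(Any R1, R2 with R2/(R1+R2) = 0.431 and R1‖R2 ≤ 296 Ω will meet the spec.)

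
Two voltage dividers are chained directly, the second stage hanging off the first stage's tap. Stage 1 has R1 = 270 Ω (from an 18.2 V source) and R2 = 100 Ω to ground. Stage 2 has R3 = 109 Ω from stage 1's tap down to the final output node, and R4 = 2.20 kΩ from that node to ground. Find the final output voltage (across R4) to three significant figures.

V_out ≈ 4.54 V

Stage 2 presents R3+R4 = 2309 Ω as a load on stage 1's tap.
Stage 1's lower leg becomes R2‖(R3+R4) = 95.85 Ω, so V_mid = 18.2 × 95.85/365.8 = 4.768 V.
Stage 2 is itself unloaded: V_out = V_mid × R4/(R3+R4) = 4.768 × 2200/2309 = 4.54 V.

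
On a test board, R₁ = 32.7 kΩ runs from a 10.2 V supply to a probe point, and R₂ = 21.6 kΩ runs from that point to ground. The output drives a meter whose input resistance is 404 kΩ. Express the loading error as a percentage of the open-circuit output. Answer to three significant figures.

3.12 %

The divider's output (Thévenin) resistance is R₁‖R₂ = 13.01 kΩ.
Fractional drop under load = R_th/(R_th + R_L) = 13.01 / (13.01 + 404) = 0.03119.
So the output falls by 3.12 %.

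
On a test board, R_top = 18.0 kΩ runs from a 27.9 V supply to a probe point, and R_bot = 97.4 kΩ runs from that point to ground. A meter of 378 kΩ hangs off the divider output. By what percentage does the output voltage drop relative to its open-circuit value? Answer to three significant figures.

The divider's output (Thévenin) resistance is R_top‖R_bot = 15.19 kΩ.
Fractional drop under load = R_th/(R_th + R_L) = 15.19 / (15.19 + 378) = 0.03864.
So the output falls by 3.86 %.

3.86 %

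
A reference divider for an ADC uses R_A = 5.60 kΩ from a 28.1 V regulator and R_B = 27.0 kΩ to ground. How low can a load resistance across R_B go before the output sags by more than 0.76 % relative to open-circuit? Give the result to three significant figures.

Output resistance R_th = R_A‖R_B = (5.60 × 27.0)/32.60 = 4.638 kΩ.
The fractional drop is R_th/(R_th + R_L); requiring this ≤ 0.00760 gives R_L ≥ R_th(1/0.00760 − 1) = 4.638 × 130.6 = 606 kΩ.

R_L(min) ≈ 606 kΩ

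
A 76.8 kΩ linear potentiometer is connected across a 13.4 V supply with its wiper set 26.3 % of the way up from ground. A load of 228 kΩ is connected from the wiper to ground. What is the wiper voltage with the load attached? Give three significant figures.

The wiper splits the pot into (1−α)R = 56.60 kΩ above and αR = 20.20 kΩ below.
Lower section ‖ load = 18.55 kΩ.
V_wiper = 13.4 × 18.55/(56.60 + 18.55) = 3.31 V.

V ≈ 3.31 V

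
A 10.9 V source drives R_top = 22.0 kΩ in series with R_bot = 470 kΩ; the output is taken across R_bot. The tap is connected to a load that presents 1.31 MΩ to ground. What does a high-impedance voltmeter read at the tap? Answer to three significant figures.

V_out ≈ 10.2 V

The load sits in parallel with R_bot: R_bot‖R_L = (470 × 1310) / (470 + 1310) = 345.9 kΩ.
V_out = 10.9 × 345.9 / (22.0 + 345.9) = 10.9 × 345.9/367.9 = 10.2 V.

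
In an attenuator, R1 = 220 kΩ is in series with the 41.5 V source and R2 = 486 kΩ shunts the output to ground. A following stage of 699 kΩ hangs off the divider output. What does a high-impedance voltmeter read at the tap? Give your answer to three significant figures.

V_out ≈ 23.5 V

The load sits in parallel with R2: R2‖R_L = (486 × 699) / (486 + 699) = 286.7 kΩ.
V_out = 41.5 × 286.7 / (220 + 286.7) = 41.5 × 286.7/506.7 = 23.5 V.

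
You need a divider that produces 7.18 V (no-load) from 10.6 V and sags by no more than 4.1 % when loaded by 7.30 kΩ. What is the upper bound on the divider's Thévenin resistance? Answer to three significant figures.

Loading drop = R_th/(R_th + R_L) ≤ 0.0410, so R_th ≤ R_L · ε/(1−ε) = 7.30 kΩ × 0.0410/0.9590 = 312 Ω.

R_th ≤ 312 Ω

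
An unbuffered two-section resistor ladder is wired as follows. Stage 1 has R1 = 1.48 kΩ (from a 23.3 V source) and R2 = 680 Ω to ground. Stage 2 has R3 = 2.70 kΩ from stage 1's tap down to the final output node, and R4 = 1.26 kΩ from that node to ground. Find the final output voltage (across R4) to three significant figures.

V_out ≈ 2.09 V

Stage 2 presents R3+R4 = 3960 Ω as a load on stage 1's tap.
Stage 1's lower leg becomes R2‖(R3+R4) = 580.3 Ω, so V_mid = 23.3 × 580.3/2060 = 6.563 V.
Stage 2 is itself unloaded: V_out = V_mid × R4/(R3+R4) = 6.563 × 1260/3960 = 2.09 V.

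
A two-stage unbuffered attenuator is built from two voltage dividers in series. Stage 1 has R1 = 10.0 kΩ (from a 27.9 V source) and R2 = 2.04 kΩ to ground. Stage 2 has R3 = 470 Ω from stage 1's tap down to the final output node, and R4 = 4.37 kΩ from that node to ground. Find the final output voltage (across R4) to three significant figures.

V_out ≈ 3.16 V

Stage 2 presents R3+R4 = 4840 Ω as a load on stage 1's tap.
Stage 1's lower leg becomes R2‖(R3+R4) = 1435 Ω, so V_mid = 27.9 × 1435/11440 = 3.501 V.
Stage 2 is itself unloaded: V_out = V_mid × R4/(R3+R4) = 3.501 × 4370/4840 = 3.16 V.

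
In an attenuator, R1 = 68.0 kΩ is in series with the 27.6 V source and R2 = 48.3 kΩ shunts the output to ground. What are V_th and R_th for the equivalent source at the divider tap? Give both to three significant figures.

V_th is the open-circuit tap voltage: 27.6 × 48.3/(68.0 + 48.3) = 11.5 V.
With the supply zeroed, R1 and R2 appear in parallel from the tap: R_th = R1‖R2 = (68.0 × 48.3)/116.3 = 28.2 kΩ.

V_th = 11.5 V, R_th = 28.2 kΩ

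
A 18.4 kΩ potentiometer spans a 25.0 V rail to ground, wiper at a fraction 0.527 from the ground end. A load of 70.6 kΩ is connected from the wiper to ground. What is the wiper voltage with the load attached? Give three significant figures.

The wiper splits the pot into (1−α)R = 8.703 kΩ above and αR = 9.697 kΩ below.
Lower section ‖ load = 8.526 kΩ.
V_wiper = 25.0 × 8.526/(8.703 + 8.526) = 12.4 V.

V ≈ 12.4 V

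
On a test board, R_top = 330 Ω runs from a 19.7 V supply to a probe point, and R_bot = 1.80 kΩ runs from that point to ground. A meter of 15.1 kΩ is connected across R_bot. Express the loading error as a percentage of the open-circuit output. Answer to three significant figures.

1.81 %

The divider's output (Thévenin) resistance is R_top‖R_bot = 278.9 Ω.
Fractional drop under load = R_th/(R_th + R_L) = 278.9 / (278.9 + 15100) = 0.01813.
So the output falls by 1.81 %.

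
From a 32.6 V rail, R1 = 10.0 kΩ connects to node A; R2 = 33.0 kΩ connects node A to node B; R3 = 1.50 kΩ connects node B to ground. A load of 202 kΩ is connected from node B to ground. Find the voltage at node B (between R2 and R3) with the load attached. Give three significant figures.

V ≈ 1.09 V

At node B, R3 is in parallel with the load: R3‖R_L = 1.489 kΩ.
Below node A the resistance is R2 + (R3‖R_L) = 34.49 kΩ, so V_A = 32.6 × 34.49/44.49 = 25.27 V.
Then V_B = V_A × (R3‖R_L)/(R2 + R3‖R_L) = 25.27 × 1.489/34.49 = 1.09 V.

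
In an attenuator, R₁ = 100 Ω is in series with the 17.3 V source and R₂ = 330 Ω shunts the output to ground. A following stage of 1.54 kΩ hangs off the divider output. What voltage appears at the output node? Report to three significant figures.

The load sits in parallel with R₂: R₂‖R_L = (330 × 1540) / (330 + 1540) = 271.8 Ω.
V_out = 17.3 × 271.8 / (100 + 271.8) = 17.3 × 271.8/371.8 = 12.6 V.
(Unloaded it would have been 13.3 V.)

V_out ≈ 12.6 V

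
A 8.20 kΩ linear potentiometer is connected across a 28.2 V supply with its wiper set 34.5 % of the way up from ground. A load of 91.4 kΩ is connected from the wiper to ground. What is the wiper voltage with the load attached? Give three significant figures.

The wiper splits the pot into (1−α)R = 5.371 kΩ above and αR = 2.829 kΩ below.
Lower section ‖ load = 2.744 kΩ.
V_wiper = 28.2 × 2.744/(5.371 + 2.744) = 9.54 V.

V ≈ 9.54 V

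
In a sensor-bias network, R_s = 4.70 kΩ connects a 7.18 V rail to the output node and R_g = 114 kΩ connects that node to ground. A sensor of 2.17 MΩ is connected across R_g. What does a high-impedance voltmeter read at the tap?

V_out ≈ 6.88 V

The load sits in parallel with R_g: R_g‖R_L = (114 × 2170) / (114 + 2170) = 108.3 kΩ.
V_out = 7.18 × 108.3 / (4.70 + 108.3) = 7.18 × 108.3/113.0 = 6.88 V.
(Unloaded it would have been 6.90 V.)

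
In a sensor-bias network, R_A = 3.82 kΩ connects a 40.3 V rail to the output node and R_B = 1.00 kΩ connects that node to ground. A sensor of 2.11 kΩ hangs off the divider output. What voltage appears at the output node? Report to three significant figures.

V_out ≈ 6.08 V

The load sits in parallel with R_B: R_B‖R_L = (1.00 × 2.11) / (1.00 + 2.11) = 0.6785 kΩ.
V_out = 40.3 × 0.6785 / (3.82 + 0.6785) = 40.3 × 0.6785/4.498 = 6.08 V.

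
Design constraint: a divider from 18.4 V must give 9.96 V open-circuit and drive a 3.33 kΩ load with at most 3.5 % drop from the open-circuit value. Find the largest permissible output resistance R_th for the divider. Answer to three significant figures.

R_th ≤ 121 Ω

Loading drop = R_th/(R_th + R_L) ≤ 0.0350, so R_th ≤ R_L · ε/(1−ε) = 3.33 kΩ × 0.0350/0.9650 = 121 Ω.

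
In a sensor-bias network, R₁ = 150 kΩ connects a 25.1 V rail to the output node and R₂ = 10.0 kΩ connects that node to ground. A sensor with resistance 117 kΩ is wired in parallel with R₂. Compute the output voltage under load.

V_out ≈ 1.45 V

The load sits in parallel with R₂: R₂‖R_L = (10.0 × 117) / (10.0 + 117) = 9.213 kΩ.
V_out = 25.1 × 9.213 / (150 + 9.213) = 25.1 × 9.213/159.2 = 1.45 V.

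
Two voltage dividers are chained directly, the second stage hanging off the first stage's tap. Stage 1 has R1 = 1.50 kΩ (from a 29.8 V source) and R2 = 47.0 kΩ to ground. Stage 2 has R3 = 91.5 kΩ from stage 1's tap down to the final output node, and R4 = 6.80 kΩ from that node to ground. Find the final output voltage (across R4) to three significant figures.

V_out ≈ 1.97 V

Stage 2 presents R3+R4 = 98.30 kΩ as a load on stage 1's tap.
Stage 1's lower leg becomes R2‖(R3+R4) = 31.80 kΩ, so V_mid = 29.8 × 31.80/33.30 = 28.46 V.
Stage 2 is itself unloaded: V_out = V_mid × R4/(R3+R4) = 28.46 × 6.80/98.30 = 1.97 V.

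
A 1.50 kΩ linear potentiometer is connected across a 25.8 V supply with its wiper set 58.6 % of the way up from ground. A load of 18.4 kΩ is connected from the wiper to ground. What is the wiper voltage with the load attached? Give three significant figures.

The wiper splits the pot into (1−α)R = 621.0 Ω above and αR = 879.0 Ω below.
Lower section ‖ load = 838.9 Ω.
V_wiper = 25.8 × 838.9/(621.0 + 838.9) = 14.8 V.

V ≈ 14.8 V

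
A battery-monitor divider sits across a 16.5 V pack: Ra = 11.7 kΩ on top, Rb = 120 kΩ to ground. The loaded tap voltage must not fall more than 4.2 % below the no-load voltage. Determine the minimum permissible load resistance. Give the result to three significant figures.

Output resistance R_th = Ra‖Rb = (11.7 × 120)/131.7 = 10.66 kΩ.
The fractional drop is R_th/(R_th + R_L); requiring this ≤ 0.0420 gives R_L ≥ R_th(1/0.0420 − 1) = 10.66 × 22.81 = 243 kΩ.

R_L(min) ≈ 243 kΩ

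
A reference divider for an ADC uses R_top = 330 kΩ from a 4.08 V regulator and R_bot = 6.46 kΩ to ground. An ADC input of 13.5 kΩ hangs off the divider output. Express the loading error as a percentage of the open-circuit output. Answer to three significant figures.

31.9 %

Unloaded V = 4.08 × 6.46/336.5 = 0.07834 V.
Loaded: R_bot‖R_L = 4.369 kΩ, giving V = 4.08 × 4.369/334.4 = 0.05331 V.
Drop = (0.07834 − 0.05331) / 0.07834 = 31.9 %.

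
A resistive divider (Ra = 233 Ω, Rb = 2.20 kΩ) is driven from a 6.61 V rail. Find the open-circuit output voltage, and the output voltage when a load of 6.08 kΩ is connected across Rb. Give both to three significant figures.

Unloaded: 5.98 V; loaded: 5.78 V

Open-circuit: V = 6.61 × 2200/(233 + 2200) = 5.98 V.
With the load, Rb becomes Rb‖R_L = 1615 Ω, so V = 6.61 × 1615/1848 = 5.78 V.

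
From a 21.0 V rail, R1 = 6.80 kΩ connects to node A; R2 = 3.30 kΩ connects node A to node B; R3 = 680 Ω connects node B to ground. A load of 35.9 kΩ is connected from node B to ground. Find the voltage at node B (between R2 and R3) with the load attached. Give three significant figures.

At node B, R3 is in parallel with the load: R3‖R_L = 667.4 Ω.
Below node A the resistance is R2 + (R3‖R_L) = 3967 Ω, so V_A = 21.0 × 3967/10770 = 7.738 V.
Then V_B = V_A × (R3‖R_L)/(R2 + R3‖R_L) = 7.738 × 667.4/3967 = 1.30 V.

V ≈ 1.30 V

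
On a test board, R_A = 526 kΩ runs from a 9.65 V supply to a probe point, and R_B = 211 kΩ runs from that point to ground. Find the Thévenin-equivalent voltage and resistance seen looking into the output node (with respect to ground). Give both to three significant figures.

V_th = 2.76 V, R_th = 151 kΩ

V_th is the open-circuit tap voltage: 9.65 × 211/(526 + 211) = 2.76 V.
With the supply zeroed, R_A and R_B appear in parallel from the tap: R_th = R_A‖R_B = (526 × 211)/737.0 = 151 kΩ.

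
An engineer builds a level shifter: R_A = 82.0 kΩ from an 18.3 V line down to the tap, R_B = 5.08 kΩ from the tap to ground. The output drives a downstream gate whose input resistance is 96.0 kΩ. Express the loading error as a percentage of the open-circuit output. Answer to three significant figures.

4.75 %

The divider's output (Thévenin) resistance is R_A‖R_B = 4.784 kΩ.
Fractional drop under load = R_th/(R_th + R_L) = 4.784 / (4.784 + 96.0) = 0.04746.
So the output falls by 4.75 %.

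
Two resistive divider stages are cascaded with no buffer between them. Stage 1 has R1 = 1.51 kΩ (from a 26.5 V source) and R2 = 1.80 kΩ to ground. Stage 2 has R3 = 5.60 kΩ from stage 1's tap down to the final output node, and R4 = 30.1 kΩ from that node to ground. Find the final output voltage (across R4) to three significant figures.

Stage 2 presents R3+R4 = 35.70 kΩ as a load on stage 1's tap.
Stage 1's lower leg becomes R2‖(R3+R4) = 1.714 kΩ, so V_mid = 26.5 × 1.714/3.224 = 14.09 V.
Stage 2 is itself unloaded: V_out = V_mid × R4/(R3+R4) = 14.09 × 30.1/35.70 = 11.9 V.

V_out ≈ 11.9 V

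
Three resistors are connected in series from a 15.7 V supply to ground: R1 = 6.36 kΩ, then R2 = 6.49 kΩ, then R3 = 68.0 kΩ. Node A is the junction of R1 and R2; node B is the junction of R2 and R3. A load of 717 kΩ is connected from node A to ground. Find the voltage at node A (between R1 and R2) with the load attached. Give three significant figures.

Below node A the series string R2+R3 = 74.49 kΩ sits in parallel with the 717 kΩ load: 67.48 kΩ.
V_A = 15.7 × 67.48/(6.36 + 67.48) = 14.3 V.

V ≈ 14.3 V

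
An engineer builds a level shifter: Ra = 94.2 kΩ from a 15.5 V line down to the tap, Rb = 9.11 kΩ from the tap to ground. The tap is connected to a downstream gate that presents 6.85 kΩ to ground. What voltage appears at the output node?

The load sits in parallel with Rb: Rb‖R_L = (9.11 × 6.85) / (9.11 + 6.85) = 3.910 kΩ.
V_out = 15.5 × 3.910 / (94.2 + 3.910) = 15.5 × 3.910/98.11 = 0.618 V.
(Unloaded it would have been 1.37 V.)

V_out ≈ 0.618 V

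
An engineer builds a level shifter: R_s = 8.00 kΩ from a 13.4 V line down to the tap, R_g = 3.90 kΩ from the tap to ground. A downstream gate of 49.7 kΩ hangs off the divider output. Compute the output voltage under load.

The load sits in parallel with R_g: R_g‖R_L = (3.90 × 49.7) / (3.90 + 49.7) = 3.616 kΩ.
V_out = 13.4 × 3.616 / (8.00 + 3.616) = 13.4 × 3.616/11.62 = 4.17 V.
(Unloaded it would have been 4.39 V.)

V_out ≈ 4.17 V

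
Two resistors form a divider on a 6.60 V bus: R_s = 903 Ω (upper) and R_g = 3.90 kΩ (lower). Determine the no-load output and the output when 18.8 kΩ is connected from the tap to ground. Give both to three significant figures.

Unloaded: 5.36 V; loaded: 5.16 V

Open-circuit: V = 6.60 × 3900/(903 + 3900) = 5.36 V.
With the load, R_g becomes R_g‖R_L = 3230 Ω, so V = 6.60 × 3230/4133 = 5.16 V.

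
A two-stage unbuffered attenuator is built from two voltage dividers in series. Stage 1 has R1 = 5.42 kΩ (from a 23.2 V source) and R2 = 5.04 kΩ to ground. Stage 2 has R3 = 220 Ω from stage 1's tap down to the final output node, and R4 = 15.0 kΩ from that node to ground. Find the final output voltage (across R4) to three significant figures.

Stage 2 presents R3+R4 = 15220 Ω as a load on stage 1's tap.
Stage 1's lower leg becomes R2‖(R3+R4) = 3786 Ω, so V_mid = 23.2 × 3786/9206 = 9.541 V.
Stage 2 is itself unloaded: V_out = V_mid × R4/(R3+R4) = 9.541 × 15000/15220 = 9.40 V.

V_out ≈ 9.40 V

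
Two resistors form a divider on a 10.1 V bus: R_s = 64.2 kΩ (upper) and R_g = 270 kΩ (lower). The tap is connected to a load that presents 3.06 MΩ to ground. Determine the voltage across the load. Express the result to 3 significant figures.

V_out ≈ 8.02 V

The load sits in parallel with R_g: R_g‖R_L = (270 × 3060) / (270 + 3060) = 248.1 kΩ.
V_out = 10.1 × 248.1 / (64.2 + 248.1) = 10.1 × 248.1/312.3 = 8.02 V.
(Unloaded it would have been 8.16 V.)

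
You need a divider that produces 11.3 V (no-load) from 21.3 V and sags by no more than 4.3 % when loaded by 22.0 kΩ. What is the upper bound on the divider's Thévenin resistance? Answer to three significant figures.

R_th ≤ 989 Ω

Loading drop = R_th/(R_th + R_L) ≤ 0.0430, so R_th ≤ R_L · ε/(1−ε) = 22.0 kΩ × 0.0430/0.9570 = 989 Ω.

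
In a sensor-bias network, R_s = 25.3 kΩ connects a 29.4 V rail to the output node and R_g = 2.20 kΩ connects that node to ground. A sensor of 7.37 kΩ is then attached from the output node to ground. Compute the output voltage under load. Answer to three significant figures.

The load sits in parallel with R_g: R_g‖R_L = (2.20 × 7.37) / (2.20 + 7.37) = 1.694 kΩ.
V_out = 29.4 × 1.694 / (25.3 + 1.694) = 29.4 × 1.694/26.99 = 1.85 V.

V_out ≈ 1.85 V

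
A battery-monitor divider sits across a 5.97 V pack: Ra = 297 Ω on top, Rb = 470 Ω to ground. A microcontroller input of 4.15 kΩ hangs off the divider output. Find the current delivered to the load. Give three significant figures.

I_L ≈ 0.844 mA

Rb‖R_L = 422.2 Ω; V_out = 5.97 × 422.2/719.2 = 3.505 V.
I_L = V_out / R_L = 3.505 / 4.15 kΩ = 0.844 mA.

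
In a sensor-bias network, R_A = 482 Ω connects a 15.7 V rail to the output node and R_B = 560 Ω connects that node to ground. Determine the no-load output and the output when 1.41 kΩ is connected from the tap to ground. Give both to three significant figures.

Unloaded: 8.44 V; loaded: 7.13 V

Open-circuit: V = 15.7 × 560/(482 + 560) = 8.44 V.
With the load, R_B becomes R_B‖R_L = 400.8 Ω, so V = 15.7 × 400.8/882.8 = 7.13 V.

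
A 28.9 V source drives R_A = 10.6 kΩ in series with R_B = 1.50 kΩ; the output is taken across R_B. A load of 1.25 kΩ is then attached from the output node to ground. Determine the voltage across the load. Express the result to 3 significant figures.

V_out ≈ 1.75 V

The load sits in parallel with R_B: R_B‖R_L = (1.50 × 1.25) / (1.50 + 1.25) = 0.6818 kΩ.
V_out = 28.9 × 0.6818 / (10.6 + 0.6818) = 28.9 × 0.6818/11.28 = 1.75 V.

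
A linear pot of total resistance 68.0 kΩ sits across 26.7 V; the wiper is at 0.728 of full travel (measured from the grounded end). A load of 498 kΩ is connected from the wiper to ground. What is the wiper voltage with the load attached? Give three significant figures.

The wiper splits the pot into (1−α)R = 18.50 kΩ above and αR = 49.50 kΩ below.
Lower section ‖ load = 45.03 kΩ.
V_wiper = 26.7 × 45.03/(18.50 + 45.03) = 18.9 V.

V ≈ 18.9 V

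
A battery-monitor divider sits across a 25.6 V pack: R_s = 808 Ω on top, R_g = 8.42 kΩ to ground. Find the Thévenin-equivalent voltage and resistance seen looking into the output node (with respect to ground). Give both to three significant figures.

V_th is the open-circuit tap voltage: 25.6 × 8420/(808 + 8420) = 23.4 V.
With the supply zeroed, R_s and R_g appear in parallel from the tap: R_th = R_s‖R_g = (808 × 8420)/9228 = 737 Ω.

V_th = 23.4 V, R_th = 737 Ω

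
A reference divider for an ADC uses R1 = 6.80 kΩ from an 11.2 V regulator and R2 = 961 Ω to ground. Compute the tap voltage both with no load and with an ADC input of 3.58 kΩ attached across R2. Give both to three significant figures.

Unloaded: 1.39 V; loaded: 1.12 V

Open-circuit: V = 11.2 × 961/(6800 + 961) = 1.39 V.
With the load, R2 becomes R2‖R_L = 757.6 Ω, so V = 11.2 × 757.6/7558 = 1.12 V.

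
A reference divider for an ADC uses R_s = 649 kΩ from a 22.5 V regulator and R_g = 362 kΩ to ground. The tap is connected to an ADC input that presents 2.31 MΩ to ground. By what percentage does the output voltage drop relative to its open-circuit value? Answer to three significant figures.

The divider's output (Thévenin) resistance is R_s‖R_g = 232.4 kΩ.
Fractional drop under load = R_th/(R_th + R_L) = 232.4 / (232.4 + 2310) = 0.09140.
So the output falls by 9.14 %.

9.14 %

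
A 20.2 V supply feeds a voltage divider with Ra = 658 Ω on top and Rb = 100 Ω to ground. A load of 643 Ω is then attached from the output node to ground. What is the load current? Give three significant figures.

I_L ≈ 3.65 mA

Rb‖R_L = 86.54 Ω; V_out = 20.2 × 86.54/744.5 = 2.348 V.
I_L = V_out / R_L = 2.348 / 643 Ω = 3.65 mA.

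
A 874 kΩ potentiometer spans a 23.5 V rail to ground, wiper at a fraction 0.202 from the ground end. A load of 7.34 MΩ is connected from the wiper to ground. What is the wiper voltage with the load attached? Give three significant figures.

V ≈ 4.66 V

The wiper splits the pot into (1−α)R = 697.5 kΩ above and αR = 176.5 kΩ below.
Lower section ‖ load = 172.4 kΩ.
V_wiper = 23.5 × 172.4/(697.5 + 172.4) = 4.66 V.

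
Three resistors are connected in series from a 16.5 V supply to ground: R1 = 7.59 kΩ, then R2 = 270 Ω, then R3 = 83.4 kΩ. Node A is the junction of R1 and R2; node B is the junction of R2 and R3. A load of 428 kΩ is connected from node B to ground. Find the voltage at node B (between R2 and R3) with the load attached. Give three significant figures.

At node B, R3 is in parallel with the load: R3‖R_L = 69800 Ω.
Below node A the resistance is R2 + (R3‖R_L) = 70070 Ω, so V_A = 16.5 × 70070/77660 = 14.89 V.
Then V_B = V_A × (R3‖R_L)/(R2 + R3‖R_L) = 14.89 × 69800/70070 = 14.8 V.

V ≈ 14.8 V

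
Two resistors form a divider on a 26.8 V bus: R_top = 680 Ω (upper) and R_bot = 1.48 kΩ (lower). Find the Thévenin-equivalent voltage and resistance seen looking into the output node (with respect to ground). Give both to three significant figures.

V_th = 18.4 V, R_th = 466 Ω

V_th is the open-circuit tap voltage: 26.8 × 1480/(680 + 1480) = 18.4 V.
With the supply zeroed, R_top and R_bot appear in parallel from the tap: R_th = R_top‖R_bot = (680 × 1480)/2160 = 466 Ω.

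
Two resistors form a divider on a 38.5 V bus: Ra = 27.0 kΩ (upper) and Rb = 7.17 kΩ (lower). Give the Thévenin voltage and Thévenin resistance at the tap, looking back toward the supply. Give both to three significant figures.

V_th = 8.08 V, R_th = 5.67 kΩ

V_th is the open-circuit tap voltage: 38.5 × 7.17/(27.0 + 7.17) = 8.08 V.
With the supply zeroed, Ra and Rb appear in parallel from the tap: R_th = Ra‖Rb = (27.0 × 7.17)/34.17 = 5.67 kΩ.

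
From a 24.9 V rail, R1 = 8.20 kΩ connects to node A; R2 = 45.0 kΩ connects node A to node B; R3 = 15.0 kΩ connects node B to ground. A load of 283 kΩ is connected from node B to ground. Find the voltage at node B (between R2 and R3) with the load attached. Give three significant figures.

At node B, R3 is in parallel with the load: R3‖R_L = 14.24 kΩ.
Below node A the resistance is R2 + (R3‖R_L) = 59.24 kΩ, so V_A = 24.9 × 59.24/67.44 = 21.87 V.
Then V_B = V_A × (R3‖R_L)/(R2 + R3‖R_L) = 21.87 × 14.24/59.24 = 5.26 V.

V ≈ 5.26 V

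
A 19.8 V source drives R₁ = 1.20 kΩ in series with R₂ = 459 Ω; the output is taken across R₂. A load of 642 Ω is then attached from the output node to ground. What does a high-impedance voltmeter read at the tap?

The load sits in parallel with R₂: R₂‖R_L = (459 × 642) / (459 + 642) = 267.6 Ω.
V_out = 19.8 × 267.6 / (1200 + 267.6) = 19.8 × 267.6/1468 = 3.61 V.

V_out ≈ 3.61 V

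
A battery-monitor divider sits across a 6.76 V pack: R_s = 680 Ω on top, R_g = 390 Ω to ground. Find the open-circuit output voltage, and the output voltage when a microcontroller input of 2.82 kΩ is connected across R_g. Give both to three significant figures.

Unloaded: 2.46 V; loaded: 2.26 V

Open-circuit: V = 6.76 × 390/(680 + 390) = 2.46 V.
With the load, R_g becomes R_g‖R_L = 342.6 Ω, so V = 6.76 × 342.6/1023 = 2.26 V.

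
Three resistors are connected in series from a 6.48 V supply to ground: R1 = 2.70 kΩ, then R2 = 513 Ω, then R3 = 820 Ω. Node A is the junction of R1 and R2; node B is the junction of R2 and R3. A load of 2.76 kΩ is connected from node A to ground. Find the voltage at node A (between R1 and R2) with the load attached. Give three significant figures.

V ≈ 1.62 V

Below node A the series string R2+R3 = 1333 Ω sits in parallel with the 2760 Ω load: 898.9 Ω.
V_A = 6.48 × 898.9/(2700 + 898.9) = 1.62 V.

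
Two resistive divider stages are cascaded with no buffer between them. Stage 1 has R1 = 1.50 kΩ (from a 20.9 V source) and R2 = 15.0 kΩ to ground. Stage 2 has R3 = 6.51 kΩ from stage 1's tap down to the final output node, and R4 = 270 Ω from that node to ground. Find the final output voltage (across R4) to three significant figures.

V_out ≈ 0.630 V

Stage 2 presents R3+R4 = 6780 Ω as a load on stage 1's tap.
Stage 1's lower leg becomes R2‖(R3+R4) = 4669 Ω, so V_mid = 20.9 × 4669/6169 = 15.82 V.
Stage 2 is itself unloaded: V_out = V_mid × R4/(R3+R4) = 15.82 × 270/6780 = 0.630 V.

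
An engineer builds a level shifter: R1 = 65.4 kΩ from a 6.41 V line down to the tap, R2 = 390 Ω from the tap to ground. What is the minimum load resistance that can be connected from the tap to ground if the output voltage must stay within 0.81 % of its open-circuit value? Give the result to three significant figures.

Output resistance R_th = R1‖R2 = (65400 × 390)/65790 = 387.7 Ω.
The fractional drop is R_th/(R_th + R_L); requiring this ≤ 0.00810 gives R_L ≥ R_th(1/0.00810 − 1) = 387.7 × 122.5 = 47.5 kΩ.

R_L(min) ≈ 47.5 kΩ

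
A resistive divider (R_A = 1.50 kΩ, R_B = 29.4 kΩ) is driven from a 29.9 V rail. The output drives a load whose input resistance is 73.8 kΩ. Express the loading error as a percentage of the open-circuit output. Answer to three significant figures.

The divider's output (Thévenin) resistance is R_A‖R_B = 1.427 kΩ.
Fractional drop under load = R_th/(R_th + R_L) = 1.427 / (1.427 + 73.8) = 0.01897.
So the output falls by 1.90 %.

1.90 %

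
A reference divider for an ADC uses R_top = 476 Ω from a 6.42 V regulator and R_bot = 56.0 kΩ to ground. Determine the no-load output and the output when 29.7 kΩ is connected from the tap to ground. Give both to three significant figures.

Open-circuit: V = 6.42 × 56000/(476 + 56000) = 6.37 V.
With the load, R_bot becomes R_bot‖R_L = 19410 Ω, so V = 6.42 × 19410/19880 = 6.27 V.

Unloaded: 6.37 V; loaded: 6.27 V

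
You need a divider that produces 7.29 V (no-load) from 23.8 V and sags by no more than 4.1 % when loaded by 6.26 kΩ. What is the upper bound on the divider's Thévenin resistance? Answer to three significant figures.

R_th ≤ 268 Ω

Loading drop = R_th/(R_th + R_L) ≤ 0.0410, so R_th ≤ R_L · ε/(1−ε) = 6.26 kΩ × 0.0410/0.9590 = 268 Ω.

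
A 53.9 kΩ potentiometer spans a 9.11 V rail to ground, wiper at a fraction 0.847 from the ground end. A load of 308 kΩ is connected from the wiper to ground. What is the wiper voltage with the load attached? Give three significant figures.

The wiper splits the pot into (1−α)R = 8.247 kΩ above and αR = 45.65 kΩ below.
Lower section ‖ load = 39.76 kΩ.
V_wiper = 9.11 × 39.76/(8.247 + 39.76) = 7.55 V.

V ≈ 7.55 V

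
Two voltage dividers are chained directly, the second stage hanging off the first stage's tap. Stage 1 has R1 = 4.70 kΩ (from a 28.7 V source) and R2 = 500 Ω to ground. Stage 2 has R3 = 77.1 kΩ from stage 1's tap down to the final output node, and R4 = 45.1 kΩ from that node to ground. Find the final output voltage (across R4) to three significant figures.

V_out ≈ 1.01 V

Stage 2 presents R3+R4 = 122200 Ω as a load on stage 1's tap.
Stage 1's lower leg becomes R2‖(R3+R4) = 498.0 Ω, so V_mid = 28.7 × 498.0/5198 = 2.749 V.
Stage 2 is itself unloaded: V_out = V_mid × R4/(R3+R4) = 2.749 × 45100/122200 = 1.01 V.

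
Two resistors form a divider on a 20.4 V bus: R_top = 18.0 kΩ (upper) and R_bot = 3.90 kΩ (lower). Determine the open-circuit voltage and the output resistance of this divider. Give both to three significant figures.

V_th = 3.63 V, R_th = 3.21 kΩ

V_th is the open-circuit tap voltage: 20.4 × 3.90/(18.0 + 3.90) = 3.63 V.
With the supply zeroed, R_top and R_bot appear in parallel from the tap: R_th = R_top‖R_bot = (18.0 × 3.90)/21.90 = 3.21 kΩ.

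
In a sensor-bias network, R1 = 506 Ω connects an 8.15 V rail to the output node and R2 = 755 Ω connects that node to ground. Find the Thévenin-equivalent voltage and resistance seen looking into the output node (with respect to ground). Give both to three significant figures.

V_th = 4.88 V, R_th = 303 Ω

V_th is the open-circuit tap voltage: 8.15 × 755/(506 + 755) = 4.88 V.
With the supply zeroed, R1 and R2 appear in parallel from the tap: R_th = R1‖R2 = (506 × 755)/1261 = 303 Ω.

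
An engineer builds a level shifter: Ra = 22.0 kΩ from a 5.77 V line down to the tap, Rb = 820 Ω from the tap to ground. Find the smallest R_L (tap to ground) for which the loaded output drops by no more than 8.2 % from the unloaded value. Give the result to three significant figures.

R_L(min) ≈ 8.85 kΩ

Output resistance R_th = Ra‖Rb = (22000 × 820)/22820 = 790.5 Ω.
The fractional drop is R_th/(R_th + R_L); requiring this ≤ 0.0820 gives R_L ≥ R_th(1/0.0820 − 1) = 790.5 × 11.20 = 8.85 kΩ.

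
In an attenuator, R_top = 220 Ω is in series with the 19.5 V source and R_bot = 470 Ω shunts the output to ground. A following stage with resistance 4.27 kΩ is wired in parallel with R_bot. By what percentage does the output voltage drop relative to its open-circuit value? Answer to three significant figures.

The divider's output (Thévenin) resistance is R_top‖R_bot = 149.9 Ω.
Fractional drop under load = R_th/(R_th + R_L) = 149.9 / (149.9 + 4270) = 0.03390.
So the output falls by 3.39 %.

3.39 %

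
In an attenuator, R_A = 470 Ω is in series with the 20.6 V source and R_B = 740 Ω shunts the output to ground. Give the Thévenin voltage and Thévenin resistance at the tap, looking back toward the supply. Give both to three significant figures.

V_th = 12.6 V, R_th = 287 Ω

V_th is the open-circuit tap voltage: 20.6 × 740/(470 + 740) = 12.6 V.
With the supply zeroed, R_A and R_B appear in parallel from the tap: R_th = R_A‖R_B = (470 × 740)/1210 = 287 Ω.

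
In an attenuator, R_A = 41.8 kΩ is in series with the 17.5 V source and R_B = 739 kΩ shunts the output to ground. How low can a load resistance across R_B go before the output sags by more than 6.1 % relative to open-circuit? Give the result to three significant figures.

Output resistance R_th = R_A‖R_B = (41.8 × 739)/780.8 = 39.56 kΩ.
The fractional drop is R_th/(R_th + R_L); requiring this ≤ 0.0610 gives R_L ≥ R_th(1/0.0610 − 1) = 39.56 × 15.39 = 609 kΩ.

R_L(min) ≈ 609 kΩ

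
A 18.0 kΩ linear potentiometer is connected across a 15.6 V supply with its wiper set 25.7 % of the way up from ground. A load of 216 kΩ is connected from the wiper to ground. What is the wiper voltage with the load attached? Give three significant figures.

The wiper splits the pot into (1−α)R = 13.37 kΩ above and αR = 4.626 kΩ below.
Lower section ‖ load = 4.529 kΩ.
V_wiper = 15.6 × 4.529/(13.37 + 4.529) = 3.95 V.

V ≈ 3.95 V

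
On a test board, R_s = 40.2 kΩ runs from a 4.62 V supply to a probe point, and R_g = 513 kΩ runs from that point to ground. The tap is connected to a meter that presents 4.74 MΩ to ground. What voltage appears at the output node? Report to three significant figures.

The load sits in parallel with R_g: R_g‖R_L = (513 × 4740) / (513 + 4740) = 462.9 kΩ.
V_out = 4.62 × 462.9 / (40.2 + 462.9) = 4.62 × 462.9/503.1 = 4.25 V.
(Unloaded it would have been 4.28 V.)

V_out ≈ 4.25 V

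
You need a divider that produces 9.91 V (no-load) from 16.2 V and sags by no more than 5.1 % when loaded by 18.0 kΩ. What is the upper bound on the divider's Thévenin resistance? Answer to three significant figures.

Loading drop = R_th/(R_th + R_L) ≤ 0.0510, so R_th ≤ R_L · ε/(1−ε) = 18.0 kΩ × 0.0510/0.9490 = 967 Ω.
(Any R1, R2 with R2/(R1+R2) = 0.612 and R1‖R2 ≤ 967 Ω will meet the spec.)

R_th ≤ 967 Ω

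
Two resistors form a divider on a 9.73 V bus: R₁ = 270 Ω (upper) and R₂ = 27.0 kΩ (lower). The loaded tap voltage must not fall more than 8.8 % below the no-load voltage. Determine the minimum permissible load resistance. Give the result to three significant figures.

Output resistance R_th = R₁‖R₂ = (270 × 27000)/27270 = 267.3 Ω.
The fractional drop is R_th/(R_th + R_L); requiring this ≤ 0.0880 gives R_L ≥ R_th(1/0.0880 − 1) = 267.3 × 10.36 = 2.77 kΩ.

R_L(min) ≈ 2.77 kΩ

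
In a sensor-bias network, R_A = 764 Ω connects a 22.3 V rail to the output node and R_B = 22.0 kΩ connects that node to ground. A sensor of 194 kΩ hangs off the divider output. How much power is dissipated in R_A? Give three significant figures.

Total resistance from the source is R_A + (R_B‖R_L) = 20520 Ω, so I = 22.3/20520 Ω = 1.087 mA.
P = I²·R_A = (1.087 mA)² × 764 Ω = 0.902 mW.

P ≈ 0.902 mW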